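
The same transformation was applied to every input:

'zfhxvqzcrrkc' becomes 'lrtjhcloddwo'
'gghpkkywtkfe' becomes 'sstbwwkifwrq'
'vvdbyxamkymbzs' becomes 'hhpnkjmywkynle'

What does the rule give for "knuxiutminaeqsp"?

Each output is the input with this applied: shift every letter 12 places forward in the alphabet (wrapping around).
On "knuxiutminaeqsp" that produces "wzgjugfyuzmqceb".

wzgjugfyuzmqceb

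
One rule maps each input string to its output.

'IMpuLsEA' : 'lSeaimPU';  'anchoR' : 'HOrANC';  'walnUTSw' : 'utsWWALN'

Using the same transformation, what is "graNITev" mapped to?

itEVGRAn

What's happening: swap the front and back halves of the string, then flip the case of every letter.
"graNITev" → "ITevgraN" → "itEVGRAn".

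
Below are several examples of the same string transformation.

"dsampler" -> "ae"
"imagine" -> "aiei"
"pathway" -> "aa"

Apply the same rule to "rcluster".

ue

The pattern: move the first character to the end, then keep only the vowels.
Working it through for "rcluster": intermediate "clusterr", final "ue".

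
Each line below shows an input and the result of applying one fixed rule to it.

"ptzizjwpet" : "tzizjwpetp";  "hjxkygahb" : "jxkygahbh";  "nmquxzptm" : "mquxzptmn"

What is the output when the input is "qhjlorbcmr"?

In each case the input is transformed by: move the first character to the end.
For "qhjlorbcmr" the result is "hjlorbcmrq".

hjlorbcmrq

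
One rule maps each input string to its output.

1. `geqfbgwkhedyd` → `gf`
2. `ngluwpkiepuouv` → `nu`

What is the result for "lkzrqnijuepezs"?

The pattern: keep one character in every 3, starting at position 1 (positions 1st, 4th, 7th, ...), then delete the last 3 characters.
"lkzrqnijuepezs" → "lriez" → "lr".

lr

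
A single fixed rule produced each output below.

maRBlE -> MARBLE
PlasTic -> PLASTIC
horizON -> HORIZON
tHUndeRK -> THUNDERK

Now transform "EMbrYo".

The transformation: convert every letter to uppercase.
For "EMbrYo" the result is "EMBRYO".

EMBRYO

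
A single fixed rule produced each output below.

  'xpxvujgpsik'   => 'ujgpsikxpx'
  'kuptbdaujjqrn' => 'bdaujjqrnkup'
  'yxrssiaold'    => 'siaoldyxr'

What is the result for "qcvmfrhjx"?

In each case the input is transformed by: move the first 3 characters to the end (rotate left by 3), then delete the first character.
So "qcvmfrhjx" becomes "frhjxqcv".

frhjxqcv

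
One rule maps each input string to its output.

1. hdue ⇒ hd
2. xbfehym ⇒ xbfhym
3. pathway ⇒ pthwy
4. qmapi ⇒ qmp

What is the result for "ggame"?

Rule — remove every vowel.
For "ggame" the result is "ggm".

ggm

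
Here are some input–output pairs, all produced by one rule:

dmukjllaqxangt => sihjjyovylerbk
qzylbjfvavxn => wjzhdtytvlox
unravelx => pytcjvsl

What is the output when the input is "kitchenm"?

rafclkig

In each case the input is transformed by: shift every letter 2 places backward in the alphabet (wrapping around), then move the first 2 characters to the end (rotate left by 2).
Doing the same to "kitchenm": "rafclkig".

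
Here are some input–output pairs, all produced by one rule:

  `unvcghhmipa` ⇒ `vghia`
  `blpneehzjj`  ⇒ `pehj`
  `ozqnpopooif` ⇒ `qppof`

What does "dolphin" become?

The pattern: keep every other character starting from the first (positions 1st, 3rd, 5th, ...), then delete the first character.
"dolphin" → "dlhn" → "lhn".

lhn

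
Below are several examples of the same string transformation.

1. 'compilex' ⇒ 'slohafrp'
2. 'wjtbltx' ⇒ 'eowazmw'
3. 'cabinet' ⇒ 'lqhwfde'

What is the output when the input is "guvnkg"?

What's happening: shift every letter 3 places forward in the alphabet (wrapping around), then move the first 3 characters to the end (rotate left by 3).
So "guvnkg" becomes "qnjjxy".

qnjjxy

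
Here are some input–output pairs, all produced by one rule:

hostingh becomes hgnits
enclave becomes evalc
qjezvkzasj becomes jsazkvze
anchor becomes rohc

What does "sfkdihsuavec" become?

Each output is the input with this applied: delete the first 2 characters, then reverse the string.
Working it through for "sfkdihsuavec": intermediate "kdihsuavec", final "cevaushidk".

cevaushidk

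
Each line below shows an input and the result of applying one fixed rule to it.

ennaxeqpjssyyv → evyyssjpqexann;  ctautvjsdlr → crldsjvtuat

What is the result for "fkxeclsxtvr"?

The rule is to reverse the string, then move the last character to the front.
Working it through for "fkxeclsxtvr": intermediate "rvtxslcexkf", final "frvtxslcexk".

frvtxslcexk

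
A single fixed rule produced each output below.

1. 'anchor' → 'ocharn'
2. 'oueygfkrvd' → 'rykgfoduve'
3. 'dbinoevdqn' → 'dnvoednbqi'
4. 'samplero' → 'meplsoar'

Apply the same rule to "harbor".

The transformation: take characters alternately from the front and the back (1st, last, 2nd, 2nd-last, ...), then swap the front and back halves of the string.
Starting from "harbor": after the first operation, "hraorb"; after the second, "orbhra".

orbhra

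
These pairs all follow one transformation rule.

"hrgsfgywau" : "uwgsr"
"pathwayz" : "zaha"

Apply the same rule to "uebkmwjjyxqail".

The transformation: reverse the string, then keep every other character starting from the first (positions 1st, 3rd, 5th, ...).
Starting from "uebkmwjjyxqail": after the first operation, "liaqxyjjwmkbeu"; after the second, "laxjwke".
(Check on "pathwayz": → "zyawhtap" → "zaha" ✓)

laxjwke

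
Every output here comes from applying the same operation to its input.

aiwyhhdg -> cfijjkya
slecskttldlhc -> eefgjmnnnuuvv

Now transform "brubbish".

dddjktuw

Looking at the pairs, the operation is to sort the characters into alphabetical order, then shift every letter 2 places forward in the alphabet (wrapping around).
Starting from "brubbish": after the first operation, "bbbhirsu"; after the second, "dddjktuw".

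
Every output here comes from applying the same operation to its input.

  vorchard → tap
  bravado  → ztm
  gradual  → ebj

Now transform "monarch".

kyf

The pattern: shift every letter 2 places backward in the alphabet (wrapping around), then keep one character in every 3, starting at position 1 (positions 1st, 4th, 7th, ...).
For "monarch", step one produces "kmlypaf"; step two turns that into "kyf".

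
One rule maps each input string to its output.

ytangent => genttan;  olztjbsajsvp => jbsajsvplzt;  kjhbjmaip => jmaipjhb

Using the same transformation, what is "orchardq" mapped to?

What's happening: delete the first character, then move the first 3 characters to the end (rotate left by 3).
"orchardq" → "rchardq" → "ardqrch".
(Check on "ytangent": → "tangent" → "genttan" ✓)

ardqrch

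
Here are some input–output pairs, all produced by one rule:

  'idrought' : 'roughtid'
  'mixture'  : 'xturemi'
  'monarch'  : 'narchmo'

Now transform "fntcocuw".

The pattern: move the first 2 characters to the end (rotate left by 2).
Applying that to "fntcocuw" gives "tcocuwfn".

tcocuwfn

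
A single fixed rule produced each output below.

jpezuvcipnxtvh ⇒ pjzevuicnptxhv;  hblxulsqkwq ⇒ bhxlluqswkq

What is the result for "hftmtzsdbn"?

Each output is the input with this applied: swap each adjacent pair of characters (1↔2, 3↔4, ...).
Applying that to "hftmtzsdbn" gives "fhmtztdsnb".

fhmtztdsnb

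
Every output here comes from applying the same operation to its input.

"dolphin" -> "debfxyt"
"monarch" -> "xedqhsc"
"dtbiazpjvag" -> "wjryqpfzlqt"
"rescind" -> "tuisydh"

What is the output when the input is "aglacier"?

Each output is the input with this applied: shift every letter 10 places backward in the alphabet (wrapping around), then swap the first and last characters.
Starting from "aglacier": after the first operation, "qwbqsyuh"; after the second, "hwbqsyuq".

hwbqsyuq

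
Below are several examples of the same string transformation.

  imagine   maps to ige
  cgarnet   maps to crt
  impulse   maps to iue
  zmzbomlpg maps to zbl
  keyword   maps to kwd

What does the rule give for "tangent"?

tgt

The transformation: keep one character in every 3, starting at position 1 (positions 1st, 4th, 7th, ...).
"tangent" → "tgt".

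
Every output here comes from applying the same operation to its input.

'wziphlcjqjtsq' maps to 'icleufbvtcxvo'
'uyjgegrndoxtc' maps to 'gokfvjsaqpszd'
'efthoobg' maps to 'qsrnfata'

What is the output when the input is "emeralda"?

qmypqxdm

The pattern: take characters alternately from the front and the back (1st, last, 2nd, 2nd-last, ...), then shift every letter 12 places forward in the alphabet (wrapping around).
Working it through for "emeralda": intermediate "eamdelra", final "qmypqxdm".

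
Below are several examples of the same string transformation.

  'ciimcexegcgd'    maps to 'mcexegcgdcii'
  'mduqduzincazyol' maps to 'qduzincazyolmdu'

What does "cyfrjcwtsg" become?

rjcwtsgcyf

Looking at the pairs, the operation is to move the first 3 characters to the end (rotate left by 3).
Doing the same to "cyfrjcwtsg": "rjcwtsgcyf".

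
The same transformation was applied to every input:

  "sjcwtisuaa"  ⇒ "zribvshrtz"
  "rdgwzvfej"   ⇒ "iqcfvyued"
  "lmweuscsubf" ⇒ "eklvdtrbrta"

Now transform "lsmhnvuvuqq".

What's happening: shift every letter 1 place backward in the alphabet (wrapping around), then move the last character to the front.
For "lsmhnvuvuqq", step one produces "krlgmututpp"; step two turns that into "pkrlgmututp".
(Check on "rdgwzvfej": → "qcfvyuedi" → "iqcfvyued" ✓)

pkrlgmututp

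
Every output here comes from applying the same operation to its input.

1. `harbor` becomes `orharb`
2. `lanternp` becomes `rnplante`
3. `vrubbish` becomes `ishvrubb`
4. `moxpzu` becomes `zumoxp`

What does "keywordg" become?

rdgkeywo

The pattern: swap the front and back halves of the string, then move the first character to the end.
Working it through for "keywordg": intermediate "ordgkeyw", final "rdgkeywo".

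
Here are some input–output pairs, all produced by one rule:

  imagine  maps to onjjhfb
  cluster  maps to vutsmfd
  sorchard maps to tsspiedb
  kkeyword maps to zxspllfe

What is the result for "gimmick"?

nnljjhd

The pattern: sort the characters into reverse alphabetical order, then shift every letter 1 place forward in the alphabet (wrapping around).
Working it through for "gimmick": intermediate "mmkiigc", final "nnljjhd".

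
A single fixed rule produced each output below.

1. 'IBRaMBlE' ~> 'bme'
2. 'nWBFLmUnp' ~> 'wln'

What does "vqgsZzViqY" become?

The pattern: keep one character in every 3, starting at position 2 (positions 2nd, 5th, 8th, ...), then convert every letter to lowercase.
"vqgsZzViqY" → "qzi".

qzi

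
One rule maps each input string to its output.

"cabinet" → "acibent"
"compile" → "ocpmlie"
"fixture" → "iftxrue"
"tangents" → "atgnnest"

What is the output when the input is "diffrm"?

In each case the input is transformed by: swap each adjacent pair of characters (1↔2, 3↔4, ...).
For "diffrm" the result is "idffmr".

idffmr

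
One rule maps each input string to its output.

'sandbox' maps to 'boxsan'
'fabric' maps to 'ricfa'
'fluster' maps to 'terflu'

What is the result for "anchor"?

horan

The transformation: move the last 3 characters to the front (rotate right by 3), then delete the last character.
For "anchor", step one produces "horanc"; step two turns that into "horan".
(Check on "fabric": → "ricfab" → "ricfa" ✓)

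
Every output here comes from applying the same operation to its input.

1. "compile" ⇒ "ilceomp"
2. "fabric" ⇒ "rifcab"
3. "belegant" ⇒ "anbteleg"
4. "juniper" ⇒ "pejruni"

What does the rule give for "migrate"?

atmeigr

Rule — swap the first and last characters, then move the last 3 characters to the front (rotate right by 3).
Starting from "migrate": after the first operation, "eigratm"; after the second, "atmeigr".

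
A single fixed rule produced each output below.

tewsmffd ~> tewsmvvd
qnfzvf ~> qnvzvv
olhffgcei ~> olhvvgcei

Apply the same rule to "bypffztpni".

bypvvztpni

The pattern: replace every "f" with "v".
So "bypffztpni" becomes "bypvvztpni".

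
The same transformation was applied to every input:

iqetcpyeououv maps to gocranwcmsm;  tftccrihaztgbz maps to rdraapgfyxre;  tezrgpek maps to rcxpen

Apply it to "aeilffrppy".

ycgjddpn

What's happening: delete the last 2 characters, then shift every letter 2 places backward in the alphabet (wrapping around).
Applying that to "aeilffrppy" gives "ycgjddpn".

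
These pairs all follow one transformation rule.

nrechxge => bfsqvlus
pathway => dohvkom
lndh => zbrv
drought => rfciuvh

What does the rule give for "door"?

Looking at the pairs, the operation is to shift every letter 12 places backward in the alphabet (wrapping around).
For "door" the result is "rccf".

rccf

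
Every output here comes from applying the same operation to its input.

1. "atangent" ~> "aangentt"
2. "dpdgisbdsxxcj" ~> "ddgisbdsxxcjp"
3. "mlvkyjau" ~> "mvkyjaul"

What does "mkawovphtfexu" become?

The rule is to move the first character to the end, then swap the first and last characters.
On "mkawovphtfexu": the first step gives "kawovphtfexum", and the second then gives "mawovphtfexuk".
(Check on "atangent": → "tangenta" → "aangentt" ✓)

mawovphtfexuk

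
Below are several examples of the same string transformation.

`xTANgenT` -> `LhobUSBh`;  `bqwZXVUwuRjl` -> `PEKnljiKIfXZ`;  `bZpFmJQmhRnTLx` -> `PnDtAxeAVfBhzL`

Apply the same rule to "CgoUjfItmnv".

Each output is the input with this applied: shift every letter 12 places backward in the alphabet (wrapping around), then flip the case of every letter.
So "CgoUjfItmnv" becomes "qUCiXTwHABJ".

qUCiXTwHABJ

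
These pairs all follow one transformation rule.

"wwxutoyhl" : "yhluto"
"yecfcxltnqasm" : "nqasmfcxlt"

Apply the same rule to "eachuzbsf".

Looking at the pairs, the operation is to delete the first 3 characters, then swap the front and back halves of the string.
Applying both steps to "eachuzbsf": "huzbsf", then "bsfhuz".

bsfhuz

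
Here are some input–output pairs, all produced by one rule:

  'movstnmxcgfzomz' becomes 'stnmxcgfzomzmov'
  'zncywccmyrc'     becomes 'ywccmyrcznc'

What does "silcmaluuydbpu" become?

cmaluuydbpusil

The rule is to move the first 3 characters to the end (rotate left by 3).
Doing the same to "silcmaluuydbpu": "cmaluuydbpusil".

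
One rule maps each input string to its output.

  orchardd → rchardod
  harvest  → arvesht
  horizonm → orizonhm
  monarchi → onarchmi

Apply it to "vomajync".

omajynvc

The rule is to swap the first and last characters, then move the first character to the end.
On "vomajync": the first step gives "comajynv", and the second then gives "omajynvc".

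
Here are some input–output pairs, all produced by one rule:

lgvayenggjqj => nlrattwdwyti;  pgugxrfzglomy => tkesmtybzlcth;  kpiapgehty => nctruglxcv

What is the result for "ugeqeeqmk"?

The transformation: move the first 3 characters to the end (rotate left by 3), then shift every letter 13 places forward in the alphabet (wrapping around) — i.e. ROT13.
Applying both steps to "ugeqeeqmk": "qeeqmkuge", then "drrdzxhtr".
(Check on "pgugxrfzglomy": → "gxrfzglomypgu" → "tkesmtybzlcth" ✓)

drrdzxhtr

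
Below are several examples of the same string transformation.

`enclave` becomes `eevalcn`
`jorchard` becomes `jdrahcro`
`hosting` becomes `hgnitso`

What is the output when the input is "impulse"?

ieslupm

The transformation: reverse the string, then move the last character to the front.
Starting from "impulse": after the first operation, "eslupmi"; after the second, "ieslupm".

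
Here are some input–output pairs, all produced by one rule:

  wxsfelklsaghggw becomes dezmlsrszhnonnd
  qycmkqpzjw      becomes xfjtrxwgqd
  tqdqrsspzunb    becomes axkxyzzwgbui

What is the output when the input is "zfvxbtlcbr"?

Looking at the pairs, the operation is to shift every letter 7 places forward in the alphabet (wrapping around).
For "zfvxbtlcbr" the result is "gmceiasjiy".

gmceiasjiy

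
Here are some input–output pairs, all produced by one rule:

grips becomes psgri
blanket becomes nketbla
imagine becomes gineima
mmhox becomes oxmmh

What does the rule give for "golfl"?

In each case the input is transformed by: move the first 3 characters to the end (rotate left by 3).
So "golfl" becomes "flgol".

flgol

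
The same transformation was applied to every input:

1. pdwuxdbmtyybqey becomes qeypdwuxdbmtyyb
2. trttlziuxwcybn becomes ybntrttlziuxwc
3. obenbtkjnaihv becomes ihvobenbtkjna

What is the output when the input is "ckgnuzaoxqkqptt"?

pttckgnuzaoxqkq

Looking at the pairs, the operation is to move the last 3 characters to the front (rotate right by 3).
Applying that to "ckgnuzaoxqkqptt" gives "pttckgnuzaoxqkq".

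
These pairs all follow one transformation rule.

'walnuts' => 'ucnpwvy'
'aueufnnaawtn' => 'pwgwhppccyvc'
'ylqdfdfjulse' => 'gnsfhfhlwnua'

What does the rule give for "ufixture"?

What's happening: shift every letter 2 places forward in the alphabet (wrapping around), then swap the first and last characters.
Applying that to "ufixture" gives "ghkzvwtw".

ghkzvwtw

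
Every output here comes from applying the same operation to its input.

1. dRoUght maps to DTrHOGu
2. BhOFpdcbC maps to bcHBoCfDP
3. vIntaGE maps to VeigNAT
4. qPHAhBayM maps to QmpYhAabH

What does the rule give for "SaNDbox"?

sXAOnBd

The transformation: take characters alternately from the front and the back (1st, last, 2nd, 2nd-last, ...), then flip the case of every letter.
For "SaNDbox", step one produces "SxaoNbD"; step two turns that into "sXAOnBd".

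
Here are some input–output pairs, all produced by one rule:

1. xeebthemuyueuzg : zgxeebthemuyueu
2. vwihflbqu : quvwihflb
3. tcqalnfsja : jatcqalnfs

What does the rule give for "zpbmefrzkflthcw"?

In each case the input is transformed by: move the last 2 characters to the front (rotate right by 2).
For "zpbmefrzkflthcw" the result is "cwzpbmefrzkflth".

cwzpbmefrzkflth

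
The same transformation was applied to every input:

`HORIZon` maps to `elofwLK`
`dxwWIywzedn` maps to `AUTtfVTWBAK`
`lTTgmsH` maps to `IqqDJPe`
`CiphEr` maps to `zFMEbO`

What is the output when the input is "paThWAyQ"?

Each output is the input with this applied: shift every letter 3 places backward in the alphabet (wrapping around), then flip the case of every letter.
For "paThWAyQ" the result is "MXqEtxVn".

MXqEtxVn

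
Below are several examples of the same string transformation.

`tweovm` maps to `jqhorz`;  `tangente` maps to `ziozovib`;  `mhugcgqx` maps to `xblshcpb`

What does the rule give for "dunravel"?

vqzgypim

Each output is the input with this applied: shift every letter 5 places backward in the alphabet (wrapping around), then swap the front and back halves of the string.
Applying both steps to "dunravel": "ypimvqzg", then "vqzgypim".
(Check on "tweovm": → "orzjqh" → "jqhorz" ✓)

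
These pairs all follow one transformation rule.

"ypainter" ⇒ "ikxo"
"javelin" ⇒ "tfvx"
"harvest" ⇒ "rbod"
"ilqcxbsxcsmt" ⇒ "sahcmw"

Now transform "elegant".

ookd

What's happening: keep every other character starting from the first (positions 1st, 3rd, 5th, ...), then shift every letter 10 places forward in the alphabet (wrapping around).
Working it through for "elegant": intermediate "eeat", final "ookd".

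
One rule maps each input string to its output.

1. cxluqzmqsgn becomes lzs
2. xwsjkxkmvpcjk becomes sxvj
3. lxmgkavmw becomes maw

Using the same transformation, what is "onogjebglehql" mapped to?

oelq

In each case the input is transformed by: keep one character in every 3, starting at position 3 (positions 3rd, 6th, 9th, ...).
Doing the same to "onogjebglehql": "oelq".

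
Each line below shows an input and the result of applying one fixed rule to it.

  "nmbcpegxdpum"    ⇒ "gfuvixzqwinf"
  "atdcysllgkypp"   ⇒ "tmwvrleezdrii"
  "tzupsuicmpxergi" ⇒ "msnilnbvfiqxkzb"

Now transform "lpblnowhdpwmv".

The rule is to shift every letter 7 places backward in the alphabet (wrapping around).
"lpblnowhdpwmv" → "eiueghpawipfo".

eiueghpawipfo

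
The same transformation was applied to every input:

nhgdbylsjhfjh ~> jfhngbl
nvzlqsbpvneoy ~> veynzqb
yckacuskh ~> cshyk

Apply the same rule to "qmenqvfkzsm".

fzmqeq

The transformation: keep every other character starting from the first (positions 1st, 3rd, 5th, ...), then move the last 3 characters to the front (rotate right by 3).
On "qmenqvfkzsm" that produces "fzmqeq".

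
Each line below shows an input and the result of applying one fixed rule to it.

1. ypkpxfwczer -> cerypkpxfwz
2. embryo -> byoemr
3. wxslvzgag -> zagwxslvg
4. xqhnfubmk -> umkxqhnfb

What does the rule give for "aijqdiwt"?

Looking at the pairs, the operation is to move the last 3 characters to the front (rotate right by 3), then swap the first and last characters.
For "aijqdiwt", step one produces "iwtaijqd"; step two turns that into "dwtaijqi".

dwtaijqi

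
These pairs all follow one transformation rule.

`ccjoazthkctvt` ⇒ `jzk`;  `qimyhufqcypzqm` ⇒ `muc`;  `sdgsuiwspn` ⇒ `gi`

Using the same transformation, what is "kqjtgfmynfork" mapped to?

jfn

Looking at the pairs, the operation is to delete the last 3 characters, then keep one character in every 3, starting at position 3 (positions 3rd, 6th, 9th, ...).
"kqjtgfmynfork" → "kqjtgfmynf" → "jfn".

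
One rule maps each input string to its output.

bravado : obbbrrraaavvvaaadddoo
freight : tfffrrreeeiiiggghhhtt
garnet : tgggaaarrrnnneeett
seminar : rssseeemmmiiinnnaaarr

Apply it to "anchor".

Each output is the input with this applied: repeat every character 3 times, then move the last character to the front.
Applying both steps to "anchor": "aaannnccchhhooorrr", then "raaannnccchhhooorr".

raaannnccchhhooorr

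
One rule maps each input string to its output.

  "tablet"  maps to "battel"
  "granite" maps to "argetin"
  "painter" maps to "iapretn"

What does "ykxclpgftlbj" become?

In each case the input is transformed by: move the first 3 characters to the end (rotate left by 3), then reverse the string.
For "ykxclpgftlbj", step one produces "clpgftlbjykx"; step two turns that into "xkyjbltfgplc".

xkyjbltfgplc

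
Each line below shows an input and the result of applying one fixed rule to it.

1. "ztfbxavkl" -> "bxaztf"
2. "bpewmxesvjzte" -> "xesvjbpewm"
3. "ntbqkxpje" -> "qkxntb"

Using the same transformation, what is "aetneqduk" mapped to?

neqaet

In each case the input is transformed by: delete the last 3 characters, then swap the front and back halves of the string.
For "aetneqduk", step one produces "aetneq"; step two turns that into "neqaet".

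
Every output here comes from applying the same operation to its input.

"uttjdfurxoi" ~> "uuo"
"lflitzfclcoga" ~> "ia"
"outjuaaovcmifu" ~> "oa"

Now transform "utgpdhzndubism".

Looking at the pairs, the operation is to keep one character in every 3, starting at position 1 (positions 1st, 4th, 7th, ...), then keep only the vowels.
"utgpdhzndubism" → "uu".

uu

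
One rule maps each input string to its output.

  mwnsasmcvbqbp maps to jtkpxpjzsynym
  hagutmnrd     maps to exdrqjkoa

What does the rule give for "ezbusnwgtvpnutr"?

bwyrpktdqsmkrqo

Each output is the input with this applied: shift every letter 3 places backward in the alphabet (wrapping around).
On "ezbusnwgtvpnutr" that produces "bwyrpktdqsmkrqo".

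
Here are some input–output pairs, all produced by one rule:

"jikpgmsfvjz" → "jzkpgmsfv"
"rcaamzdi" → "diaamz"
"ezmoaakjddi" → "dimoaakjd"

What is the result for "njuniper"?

erunip

The pattern: delete the first 2 characters, then move the last 2 characters to the front (rotate right by 2).
For "njuniper", step one produces "uniper"; step two turns that into "erunip".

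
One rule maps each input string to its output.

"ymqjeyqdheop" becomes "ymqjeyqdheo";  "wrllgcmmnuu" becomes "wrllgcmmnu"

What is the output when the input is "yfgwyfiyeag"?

yfgwyfiyea

The pattern: delete the last character.
For "yfgwyfiyeag" the result is "yfgwyfiyea".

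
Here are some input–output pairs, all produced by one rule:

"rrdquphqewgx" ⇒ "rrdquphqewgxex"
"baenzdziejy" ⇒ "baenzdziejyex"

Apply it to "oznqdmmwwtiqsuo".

The transformation: append "ex".
So "oznqdmmwwtiqsuo" becomes "oznqdmmwwtiqsuoex".

oznqdmmwwtiqsuoex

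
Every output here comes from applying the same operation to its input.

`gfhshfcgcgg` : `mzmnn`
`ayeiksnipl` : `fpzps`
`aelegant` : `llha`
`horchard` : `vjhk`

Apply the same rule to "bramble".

Looking at the pairs, the operation is to keep every other character starting from the second (positions 2nd, 4th, 6th, ...), then shift every letter 7 places forward in the alphabet (wrapping around).
For "bramble", step one produces "rml"; step two turns that into "yts".

yts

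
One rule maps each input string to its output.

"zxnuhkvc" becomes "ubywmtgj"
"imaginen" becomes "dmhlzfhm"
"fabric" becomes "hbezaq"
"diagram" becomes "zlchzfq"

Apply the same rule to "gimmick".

In each case the input is transformed by: move the last 2 characters to the front (rotate right by 2), then shift every letter 1 place backward in the alphabet (wrapping around).
So "gimmick" becomes "bjfhllh".

bjfhllh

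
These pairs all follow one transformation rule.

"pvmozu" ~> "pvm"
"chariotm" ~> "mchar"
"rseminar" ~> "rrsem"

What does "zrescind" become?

What's happening: swap the front and back halves of the string, then delete the first 3 characters.
For "zrescind", step one produces "cindzres"; step two turns that into "dzres".

dzres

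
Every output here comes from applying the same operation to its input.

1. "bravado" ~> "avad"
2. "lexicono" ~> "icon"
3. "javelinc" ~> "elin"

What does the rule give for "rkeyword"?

ywor

The transformation: move the last character to the front, then keep only the last 4 characters.
Applying that to "rkeyword" gives "ywor".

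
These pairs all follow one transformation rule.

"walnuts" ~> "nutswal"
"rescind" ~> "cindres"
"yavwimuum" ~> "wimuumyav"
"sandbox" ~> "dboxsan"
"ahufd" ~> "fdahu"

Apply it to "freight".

The pattern: move the first 3 characters to the end (rotate left by 3).
Applying that to "freight" gives "ightfre".

ightfre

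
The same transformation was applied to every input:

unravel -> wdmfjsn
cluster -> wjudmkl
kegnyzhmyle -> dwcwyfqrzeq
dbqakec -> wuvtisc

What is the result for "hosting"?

The pattern: shift every letter 8 places backward in the alphabet (wrapping around), then move the last 2 characters to the front (rotate right by 2).
Applying that to "hosting" gives "fyzgkla".
(Check on "cluster": → "udmklwj" → "wjudmkl" ✓)

fyzgkla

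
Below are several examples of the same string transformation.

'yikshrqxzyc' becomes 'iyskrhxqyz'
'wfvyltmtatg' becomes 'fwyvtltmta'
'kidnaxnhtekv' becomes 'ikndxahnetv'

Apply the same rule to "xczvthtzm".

Looking at the pairs, the operation is to swap each adjacent pair of characters (1↔2, 3↔4, ...), then delete the last character.
Starting from "xczvthtzm": after the first operation, "cxvzhtztm"; after the second, "cxvzhtzt".
(Check on "wfvyltmtatg": → "fwyvtltmtag" → "fwyvtltmta" ✓)

cxvzhtzt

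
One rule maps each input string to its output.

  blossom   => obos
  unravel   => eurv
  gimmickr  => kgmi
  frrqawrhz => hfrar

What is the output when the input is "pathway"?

What's happening: move the last 2 characters to the front (rotate right by 2), then keep every other character starting from the first (positions 1st, 3rd, 5th, ...).
On "pathway": the first step gives "aypathw", and the second then gives "aptw".

aptw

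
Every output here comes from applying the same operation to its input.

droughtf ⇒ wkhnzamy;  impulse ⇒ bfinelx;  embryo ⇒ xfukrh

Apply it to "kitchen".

Each output is the input with this applied: shift every letter 7 places backward in the alphabet (wrapping around).
For "kitchen" the result is "dbmvaxg".

dbmvaxg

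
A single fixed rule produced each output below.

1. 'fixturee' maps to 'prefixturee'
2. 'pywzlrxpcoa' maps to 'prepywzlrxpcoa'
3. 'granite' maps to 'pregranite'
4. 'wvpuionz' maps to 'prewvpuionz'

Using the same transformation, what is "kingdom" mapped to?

prekingdom

Each output is the input with this applied: prepend "pre".
Doing the same to "kingdom": "prekingdom".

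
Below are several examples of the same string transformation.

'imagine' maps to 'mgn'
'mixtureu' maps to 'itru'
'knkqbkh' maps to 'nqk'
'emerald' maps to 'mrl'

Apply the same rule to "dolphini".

The rule is to keep every other character starting from the second (positions 2nd, 4th, 6th, ...).
Applying that to "dolphini" gives "opii".

opii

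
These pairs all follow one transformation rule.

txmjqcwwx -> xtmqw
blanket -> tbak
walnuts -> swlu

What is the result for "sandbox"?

xsnb

In each case the input is transformed by: keep every other character starting from the first (positions 1st, 3rd, 5th, ...), then move the last character to the front.
Working it through for "sandbox": intermediate "snbx", final "xsnb".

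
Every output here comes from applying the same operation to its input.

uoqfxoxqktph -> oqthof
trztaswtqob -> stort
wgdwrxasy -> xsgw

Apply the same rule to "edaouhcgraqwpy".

hgawydo

The rule is to keep every other character starting from the second (positions 2nd, 4th, 6th, ...), then move the first 2 characters to the end (rotate left by 2).
Applying both steps to "edaouhcgraqwpy": "dohgawy", then "hgawydo".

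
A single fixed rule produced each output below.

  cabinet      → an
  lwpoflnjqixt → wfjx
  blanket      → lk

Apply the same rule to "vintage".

Rule — keep one character in every 3, starting at position 2 (positions 2nd, 5th, 8th, ...).
So "vintage" becomes "ia".

ia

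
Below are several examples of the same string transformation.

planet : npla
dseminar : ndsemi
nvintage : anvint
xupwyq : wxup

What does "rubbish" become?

irubb

The pattern: delete the last 2 characters, then move the last character to the front.
"rubbish" → "rubbi" → "irubb".
(Check on "dseminar": → "dsemin" → "ndsemi" ✓)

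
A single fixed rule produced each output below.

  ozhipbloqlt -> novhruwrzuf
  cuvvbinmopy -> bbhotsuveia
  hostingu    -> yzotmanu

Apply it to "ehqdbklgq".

What's happening: shift every letter 6 places forward in the alphabet (wrapping around), then move the first 2 characters to the end (rotate left by 2).
On "ehqdbklgq" that produces "wjhqrmwkn".

wjhqrmwkn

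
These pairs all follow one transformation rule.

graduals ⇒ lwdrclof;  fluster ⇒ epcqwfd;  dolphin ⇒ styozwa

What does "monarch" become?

cnsxzyl

The transformation: shift every letter 11 places forward in the alphabet (wrapping around), then move the last 3 characters to the front (rotate right by 3).
For "monarch", step one produces "xzylcns"; step two turns that into "cnsxzyl".
(Check on "graduals": → "rcloflwd" → "lwdrclof" ✓)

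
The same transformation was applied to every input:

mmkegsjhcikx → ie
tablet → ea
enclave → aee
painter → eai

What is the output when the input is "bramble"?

ea

The pattern: move the last 3 characters to the front (rotate right by 3), then keep only the vowels.
For "bramble", step one produces "blebram"; step two turns that into "ea".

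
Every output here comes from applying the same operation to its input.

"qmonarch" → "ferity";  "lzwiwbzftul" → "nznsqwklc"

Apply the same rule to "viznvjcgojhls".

qematxfaycj

Rule — delete the first 2 characters, then shift every letter 9 places backward in the alphabet (wrapping around).
For "viznvjcgojhls", step one produces "znvjcgojhls"; step two turns that into "qematxfaycj".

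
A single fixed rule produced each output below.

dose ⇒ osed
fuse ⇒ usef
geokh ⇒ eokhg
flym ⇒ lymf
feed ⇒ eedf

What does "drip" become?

ripd

In each case the input is transformed by: move the first character to the end.
So "drip" becomes "ripd".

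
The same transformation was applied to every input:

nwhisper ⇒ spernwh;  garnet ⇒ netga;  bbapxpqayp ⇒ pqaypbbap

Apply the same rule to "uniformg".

ormguni

The transformation: swap the front and back halves of the string, then delete the last character.
Applying both steps to "uniformg": "ormgunif", then "ormguni".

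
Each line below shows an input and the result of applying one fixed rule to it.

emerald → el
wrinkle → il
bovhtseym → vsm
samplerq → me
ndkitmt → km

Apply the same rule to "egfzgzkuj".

fzj

What's happening: keep one character in every 3, starting at position 3 (positions 3rd, 6th, 9th, ...).
"egfzgzkuj" → "fzj".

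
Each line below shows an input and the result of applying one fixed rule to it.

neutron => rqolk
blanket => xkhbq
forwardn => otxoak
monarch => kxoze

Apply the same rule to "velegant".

ibdxkq

Each output is the input with this applied: delete the first 2 characters, then shift every letter 3 places backward in the alphabet (wrapping around).
For "velegant", step one produces "legant"; step two turns that into "ibdxkq".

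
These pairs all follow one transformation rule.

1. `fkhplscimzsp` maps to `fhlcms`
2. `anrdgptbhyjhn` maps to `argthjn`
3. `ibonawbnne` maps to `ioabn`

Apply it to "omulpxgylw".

The rule is to keep every other character starting from the first (positions 1st, 3rd, 5th, ...).
Doing the same to "omulpxgylw": "oupgl".

oupgl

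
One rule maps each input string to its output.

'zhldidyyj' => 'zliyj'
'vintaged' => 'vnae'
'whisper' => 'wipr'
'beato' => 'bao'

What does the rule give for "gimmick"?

gmik

Rule — keep every other character starting from the first (positions 1st, 3rd, 5th, ...).
Applying that to "gimmick" gives "gmik".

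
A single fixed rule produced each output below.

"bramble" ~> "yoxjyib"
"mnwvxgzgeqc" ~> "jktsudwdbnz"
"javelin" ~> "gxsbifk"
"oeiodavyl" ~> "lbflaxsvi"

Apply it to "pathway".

mxqetxv

Rule — shift every letter 3 places backward in the alphabet (wrapping around).
For "pathway" the result is "mxqetxv".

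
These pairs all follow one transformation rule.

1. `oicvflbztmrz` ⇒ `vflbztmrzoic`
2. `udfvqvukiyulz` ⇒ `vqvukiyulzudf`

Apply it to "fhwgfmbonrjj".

gfmbonrjjfhw

The rule is to move the first 3 characters to the end (rotate left by 3).
Applying that to "fhwgfmbonrjj" gives "gfmbonrjjfhw".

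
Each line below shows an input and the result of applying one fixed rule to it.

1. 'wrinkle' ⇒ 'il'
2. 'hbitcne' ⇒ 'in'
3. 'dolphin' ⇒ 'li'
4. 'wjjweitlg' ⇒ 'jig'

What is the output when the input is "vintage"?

Looking at the pairs, the operation is to keep one character in every 3, starting at position 3 (positions 3rd, 6th, 9th, ...).
So "vintage" becomes "ng".

ng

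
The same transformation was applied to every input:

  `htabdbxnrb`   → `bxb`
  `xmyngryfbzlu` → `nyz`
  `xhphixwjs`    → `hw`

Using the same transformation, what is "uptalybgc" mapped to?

ab

Each output is the input with this applied: delete the first 2 characters, then keep one character in every 3, starting at position 2 (positions 2nd, 5th, 8th, ...).
Applying both steps to "uptalybgc": "talybgc", then "ab".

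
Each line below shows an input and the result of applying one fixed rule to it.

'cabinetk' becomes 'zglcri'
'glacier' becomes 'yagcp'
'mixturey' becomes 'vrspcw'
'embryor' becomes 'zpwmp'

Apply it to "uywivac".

ugtya

The rule is to shift every letter 2 places backward in the alphabet (wrapping around), then delete the first 2 characters.
Working it through for "uywivac": intermediate "swugtya", final "ugtya".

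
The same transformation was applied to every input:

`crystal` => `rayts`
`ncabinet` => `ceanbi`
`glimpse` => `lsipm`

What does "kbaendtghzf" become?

Rule — take characters alternately from the front and the back (1st, last, 2nd, 2nd-last, ...), then delete the first 2 characters.
Starting from "kbaendtghzf": after the first operation, "kfbzahegntd"; after the second, "bzahegntd".

bzahegntd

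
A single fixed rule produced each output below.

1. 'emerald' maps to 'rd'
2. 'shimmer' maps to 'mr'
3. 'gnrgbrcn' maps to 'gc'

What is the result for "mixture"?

Rule — move the first character to the end, then keep one character in every 3, starting at position 3 (positions 3rd, 6th, 9th, ...).
For "mixture", step one produces "ixturem"; step two turns that into "te".

te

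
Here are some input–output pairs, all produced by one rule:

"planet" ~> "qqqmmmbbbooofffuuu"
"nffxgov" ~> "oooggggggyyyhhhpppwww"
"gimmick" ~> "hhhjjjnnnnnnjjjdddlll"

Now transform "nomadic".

ooopppnnnbbbeeejjjddd

The transformation: repeat every character 3 times, then shift every letter 1 place forward in the alphabet (wrapping around).
For "nomadic", step one produces "nnnooommmaaadddiiiccc"; step two turns that into "ooopppnnnbbbeeejjjddd".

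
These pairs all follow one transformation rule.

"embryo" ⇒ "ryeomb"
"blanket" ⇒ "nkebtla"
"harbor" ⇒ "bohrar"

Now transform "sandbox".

dbosxan

Rule — swap the first and last characters, then move the first 3 characters to the end (rotate left by 3).
Working it through for "sandbox": intermediate "xandbos", final "dbosxan".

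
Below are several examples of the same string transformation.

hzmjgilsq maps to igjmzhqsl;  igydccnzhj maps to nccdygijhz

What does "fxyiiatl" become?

iiyxflta

The pattern: reverse the string, then move the first 3 characters to the end (rotate left by 3).
Starting from "fxyiiatl": after the first operation, "ltaiiyxf"; after the second, "iiyxflta".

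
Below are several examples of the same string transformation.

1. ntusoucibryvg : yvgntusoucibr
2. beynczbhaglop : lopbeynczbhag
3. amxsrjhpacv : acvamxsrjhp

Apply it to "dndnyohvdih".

dihdndnyohv

Rule — move the last 3 characters to the front (rotate right by 3).
So "dndnyohvdih" becomes "dihdndnyohv".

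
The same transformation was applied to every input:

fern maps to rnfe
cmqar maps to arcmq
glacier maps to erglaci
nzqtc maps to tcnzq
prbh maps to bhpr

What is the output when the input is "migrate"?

In each case the input is transformed by: move the last 2 characters to the front (rotate right by 2).
Applying that to "migrate" gives "temigra".

temigra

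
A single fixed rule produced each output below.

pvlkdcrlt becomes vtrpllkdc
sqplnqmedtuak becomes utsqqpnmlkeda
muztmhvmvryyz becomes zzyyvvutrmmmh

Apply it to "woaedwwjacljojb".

wwwooljjjedcbaa

What's happening: sort the characters into reverse alphabetical order.
So "woaedwwjacljojb" becomes "wwwooljjjedcbaa".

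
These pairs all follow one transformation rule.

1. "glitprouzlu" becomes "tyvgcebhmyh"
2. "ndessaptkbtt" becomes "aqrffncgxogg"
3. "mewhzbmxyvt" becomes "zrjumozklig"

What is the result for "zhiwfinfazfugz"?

muvjsvasnmshtm

Each output is the input with this applied: shift every letter 13 places forward in the alphabet (wrapping around) — i.e. ROT13.
So "zhiwfinfazfugz" becomes "muvjsvasnmshtm".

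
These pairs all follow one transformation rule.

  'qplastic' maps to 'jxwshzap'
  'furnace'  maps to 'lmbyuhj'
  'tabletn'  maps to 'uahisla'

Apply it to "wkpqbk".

The transformation: shift every letter 7 places forward in the alphabet (wrapping around), then move the last character to the front.
Doing the same to "wkpqbk": "rdrwxi".

rdrwxi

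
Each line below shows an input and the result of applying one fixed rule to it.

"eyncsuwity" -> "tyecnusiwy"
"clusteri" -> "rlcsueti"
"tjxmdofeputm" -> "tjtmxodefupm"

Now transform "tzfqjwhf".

Each output is the input with this applied: swap each adjacent pair of characters (1↔2, 3↔4, ...), then move the last character to the front.
Applying both steps to "tzfqjwhf": "ztqfwjfh", then "hztqfwjf".
(Check on "clusteri": → "lcsuetir" → "rlcsueti" ✓)

hztqfwjf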